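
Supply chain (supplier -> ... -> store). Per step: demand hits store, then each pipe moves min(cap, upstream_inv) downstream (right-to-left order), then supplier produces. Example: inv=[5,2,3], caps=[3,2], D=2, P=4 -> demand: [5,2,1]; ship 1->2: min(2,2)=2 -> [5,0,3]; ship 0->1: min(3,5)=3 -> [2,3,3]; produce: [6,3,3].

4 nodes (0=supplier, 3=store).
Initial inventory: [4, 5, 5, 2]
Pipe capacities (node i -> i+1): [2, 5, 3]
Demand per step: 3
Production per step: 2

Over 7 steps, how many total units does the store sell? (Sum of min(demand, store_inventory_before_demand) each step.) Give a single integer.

Answer: 20

Derivation:
Step 1: sold=2 (running total=2) -> [4 2 7 3]
Step 2: sold=3 (running total=5) -> [4 2 6 3]
Step 3: sold=3 (running total=8) -> [4 2 5 3]
Step 4: sold=3 (running total=11) -> [4 2 4 3]
Step 5: sold=3 (running total=14) -> [4 2 3 3]
Step 6: sold=3 (running total=17) -> [4 2 2 3]
Step 7: sold=3 (running total=20) -> [4 2 2 2]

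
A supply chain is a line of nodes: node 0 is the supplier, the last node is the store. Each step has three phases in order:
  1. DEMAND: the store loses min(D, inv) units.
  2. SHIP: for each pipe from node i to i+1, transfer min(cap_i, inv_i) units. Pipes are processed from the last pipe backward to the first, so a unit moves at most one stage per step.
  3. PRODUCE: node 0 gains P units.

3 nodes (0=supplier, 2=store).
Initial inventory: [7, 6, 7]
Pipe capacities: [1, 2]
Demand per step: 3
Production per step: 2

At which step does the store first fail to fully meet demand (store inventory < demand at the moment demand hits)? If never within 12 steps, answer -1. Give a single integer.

Step 1: demand=3,sold=3 ship[1->2]=2 ship[0->1]=1 prod=2 -> [8 5 6]
Step 2: demand=3,sold=3 ship[1->2]=2 ship[0->1]=1 prod=2 -> [9 4 5]
Step 3: demand=3,sold=3 ship[1->2]=2 ship[0->1]=1 prod=2 -> [10 3 4]
Step 4: demand=3,sold=3 ship[1->2]=2 ship[0->1]=1 prod=2 -> [11 2 3]
Step 5: demand=3,sold=3 ship[1->2]=2 ship[0->1]=1 prod=2 -> [12 1 2]
Step 6: demand=3,sold=2 ship[1->2]=1 ship[0->1]=1 prod=2 -> [13 1 1]
Step 7: demand=3,sold=1 ship[1->2]=1 ship[0->1]=1 prod=2 -> [14 1 1]
Step 8: demand=3,sold=1 ship[1->2]=1 ship[0->1]=1 prod=2 -> [15 1 1]
Step 9: demand=3,sold=1 ship[1->2]=1 ship[0->1]=1 prod=2 -> [16 1 1]
Step 10: demand=3,sold=1 ship[1->2]=1 ship[0->1]=1 prod=2 -> [17 1 1]
Step 11: demand=3,sold=1 ship[1->2]=1 ship[0->1]=1 prod=2 -> [18 1 1]
Step 12: demand=3,sold=1 ship[1->2]=1 ship[0->1]=1 prod=2 -> [19 1 1]
First stockout at step 6

6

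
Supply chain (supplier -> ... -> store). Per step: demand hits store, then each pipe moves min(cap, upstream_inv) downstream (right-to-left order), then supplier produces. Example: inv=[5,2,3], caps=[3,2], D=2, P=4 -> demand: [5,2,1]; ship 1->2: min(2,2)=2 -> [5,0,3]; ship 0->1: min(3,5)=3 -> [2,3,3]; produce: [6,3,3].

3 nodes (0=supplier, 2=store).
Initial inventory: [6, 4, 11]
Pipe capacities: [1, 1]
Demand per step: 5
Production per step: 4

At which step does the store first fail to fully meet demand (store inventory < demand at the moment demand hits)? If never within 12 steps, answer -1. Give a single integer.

Step 1: demand=5,sold=5 ship[1->2]=1 ship[0->1]=1 prod=4 -> [9 4 7]
Step 2: demand=5,sold=5 ship[1->2]=1 ship[0->1]=1 prod=4 -> [12 4 3]
Step 3: demand=5,sold=3 ship[1->2]=1 ship[0->1]=1 prod=4 -> [15 4 1]
Step 4: demand=5,sold=1 ship[1->2]=1 ship[0->1]=1 prod=4 -> [18 4 1]
Step 5: demand=5,sold=1 ship[1->2]=1 ship[0->1]=1 prod=4 -> [21 4 1]
Step 6: demand=5,sold=1 ship[1->2]=1 ship[0->1]=1 prod=4 -> [24 4 1]
Step 7: demand=5,sold=1 ship[1->2]=1 ship[0->1]=1 prod=4 -> [27 4 1]
Step 8: demand=5,sold=1 ship[1->2]=1 ship[0->1]=1 prod=4 -> [30 4 1]
Step 9: demand=5,sold=1 ship[1->2]=1 ship[0->1]=1 prod=4 -> [33 4 1]
Step 10: demand=5,sold=1 ship[1->2]=1 ship[0->1]=1 prod=4 -> [36 4 1]
Step 11: demand=5,sold=1 ship[1->2]=1 ship[0->1]=1 prod=4 -> [39 4 1]
Step 12: demand=5,sold=1 ship[1->2]=1 ship[0->1]=1 prod=4 -> [42 4 1]
First stockout at step 3

3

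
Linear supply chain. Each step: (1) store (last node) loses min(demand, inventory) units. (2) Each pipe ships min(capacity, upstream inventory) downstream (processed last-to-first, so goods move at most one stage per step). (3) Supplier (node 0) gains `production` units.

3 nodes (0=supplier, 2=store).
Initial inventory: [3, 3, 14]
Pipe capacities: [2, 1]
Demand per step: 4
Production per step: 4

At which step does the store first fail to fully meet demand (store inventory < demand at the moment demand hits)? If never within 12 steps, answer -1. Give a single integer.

Step 1: demand=4,sold=4 ship[1->2]=1 ship[0->1]=2 prod=4 -> [5 4 11]
Step 2: demand=4,sold=4 ship[1->2]=1 ship[0->1]=2 prod=4 -> [7 5 8]
Step 3: demand=4,sold=4 ship[1->2]=1 ship[0->1]=2 prod=4 -> [9 6 5]
Step 4: demand=4,sold=4 ship[1->2]=1 ship[0->1]=2 prod=4 -> [11 7 2]
Step 5: demand=4,sold=2 ship[1->2]=1 ship[0->1]=2 prod=4 -> [13 8 1]
Step 6: demand=4,sold=1 ship[1->2]=1 ship[0->1]=2 prod=4 -> [15 9 1]
Step 7: demand=4,sold=1 ship[1->2]=1 ship[0->1]=2 prod=4 -> [17 10 1]
Step 8: demand=4,sold=1 ship[1->2]=1 ship[0->1]=2 prod=4 -> [19 11 1]
Step 9: demand=4,sold=1 ship[1->2]=1 ship[0->1]=2 prod=4 -> [21 12 1]
Step 10: demand=4,sold=1 ship[1->2]=1 ship[0->1]=2 prod=4 -> [23 13 1]
Step 11: demand=4,sold=1 ship[1->2]=1 ship[0->1]=2 prod=4 -> [25 14 1]
Step 12: demand=4,sold=1 ship[1->2]=1 ship[0->1]=2 prod=4 -> [27 15 1]
First stockout at step 5

5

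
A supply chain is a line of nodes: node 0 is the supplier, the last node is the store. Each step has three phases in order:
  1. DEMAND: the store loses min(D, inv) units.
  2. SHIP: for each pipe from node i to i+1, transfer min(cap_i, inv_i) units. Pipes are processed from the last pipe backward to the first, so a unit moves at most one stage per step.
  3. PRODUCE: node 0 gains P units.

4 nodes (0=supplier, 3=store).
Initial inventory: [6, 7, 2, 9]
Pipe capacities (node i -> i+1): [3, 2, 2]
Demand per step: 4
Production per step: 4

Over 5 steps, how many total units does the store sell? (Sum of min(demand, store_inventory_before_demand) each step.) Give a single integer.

Answer: 17

Derivation:
Step 1: sold=4 (running total=4) -> [7 8 2 7]
Step 2: sold=4 (running total=8) -> [8 9 2 5]
Step 3: sold=4 (running total=12) -> [9 10 2 3]
Step 4: sold=3 (running total=15) -> [10 11 2 2]
Step 5: sold=2 (running total=17) -> [11 12 2 2]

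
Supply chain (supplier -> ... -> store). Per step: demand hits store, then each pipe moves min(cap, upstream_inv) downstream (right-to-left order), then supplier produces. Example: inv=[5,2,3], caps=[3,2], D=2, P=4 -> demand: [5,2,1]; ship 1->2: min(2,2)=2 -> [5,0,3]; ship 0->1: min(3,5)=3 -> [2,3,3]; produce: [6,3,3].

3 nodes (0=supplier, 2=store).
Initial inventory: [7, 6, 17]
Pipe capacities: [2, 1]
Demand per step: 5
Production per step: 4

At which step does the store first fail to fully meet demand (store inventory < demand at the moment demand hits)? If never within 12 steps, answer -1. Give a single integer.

Step 1: demand=5,sold=5 ship[1->2]=1 ship[0->1]=2 prod=4 -> [9 7 13]
Step 2: demand=5,sold=5 ship[1->2]=1 ship[0->1]=2 prod=4 -> [11 8 9]
Step 3: demand=5,sold=5 ship[1->2]=1 ship[0->1]=2 prod=4 -> [13 9 5]
Step 4: demand=5,sold=5 ship[1->2]=1 ship[0->1]=2 prod=4 -> [15 10 1]
Step 5: demand=5,sold=1 ship[1->2]=1 ship[0->1]=2 prod=4 -> [17 11 1]
Step 6: demand=5,sold=1 ship[1->2]=1 ship[0->1]=2 prod=4 -> [19 12 1]
Step 7: demand=5,sold=1 ship[1->2]=1 ship[0->1]=2 prod=4 -> [21 13 1]
Step 8: demand=5,sold=1 ship[1->2]=1 ship[0->1]=2 prod=4 -> [23 14 1]
Step 9: demand=5,sold=1 ship[1->2]=1 ship[0->1]=2 prod=4 -> [25 15 1]
Step 10: demand=5,sold=1 ship[1->2]=1 ship[0->1]=2 prod=4 -> [27 16 1]
Step 11: demand=5,sold=1 ship[1->2]=1 ship[0->1]=2 prod=4 -> [29 17 1]
Step 12: demand=5,sold=1 ship[1->2]=1 ship[0->1]=2 prod=4 -> [31 18 1]
First stockout at step 5

5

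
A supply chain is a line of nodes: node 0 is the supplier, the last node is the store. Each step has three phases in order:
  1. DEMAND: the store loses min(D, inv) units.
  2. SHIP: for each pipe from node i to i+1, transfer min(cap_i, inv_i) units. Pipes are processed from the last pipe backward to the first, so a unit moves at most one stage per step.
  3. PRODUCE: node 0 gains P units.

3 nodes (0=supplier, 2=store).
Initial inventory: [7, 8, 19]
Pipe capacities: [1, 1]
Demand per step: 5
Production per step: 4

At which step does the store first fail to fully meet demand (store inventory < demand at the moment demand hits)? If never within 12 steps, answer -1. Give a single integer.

Step 1: demand=5,sold=5 ship[1->2]=1 ship[0->1]=1 prod=4 -> [10 8 15]
Step 2: demand=5,sold=5 ship[1->2]=1 ship[0->1]=1 prod=4 -> [13 8 11]
Step 3: demand=5,sold=5 ship[1->2]=1 ship[0->1]=1 prod=4 -> [16 8 7]
Step 4: demand=5,sold=5 ship[1->2]=1 ship[0->1]=1 prod=4 -> [19 8 3]
Step 5: demand=5,sold=3 ship[1->2]=1 ship[0->1]=1 prod=4 -> [22 8 1]
Step 6: demand=5,sold=1 ship[1->2]=1 ship[0->1]=1 prod=4 -> [25 8 1]
Step 7: demand=5,sold=1 ship[1->2]=1 ship[0->1]=1 prod=4 -> [28 8 1]
Step 8: demand=5,sold=1 ship[1->2]=1 ship[0->1]=1 prod=4 -> [31 8 1]
Step 9: demand=5,sold=1 ship[1->2]=1 ship[0->1]=1 prod=4 -> [34 8 1]
Step 10: demand=5,sold=1 ship[1->2]=1 ship[0->1]=1 prod=4 -> [37 8 1]
Step 11: demand=5,sold=1 ship[1->2]=1 ship[0->1]=1 prod=4 -> [40 8 1]
Step 12: demand=5,sold=1 ship[1->2]=1 ship[0->1]=1 prod=4 -> [43 8 1]
First stockout at step 5

5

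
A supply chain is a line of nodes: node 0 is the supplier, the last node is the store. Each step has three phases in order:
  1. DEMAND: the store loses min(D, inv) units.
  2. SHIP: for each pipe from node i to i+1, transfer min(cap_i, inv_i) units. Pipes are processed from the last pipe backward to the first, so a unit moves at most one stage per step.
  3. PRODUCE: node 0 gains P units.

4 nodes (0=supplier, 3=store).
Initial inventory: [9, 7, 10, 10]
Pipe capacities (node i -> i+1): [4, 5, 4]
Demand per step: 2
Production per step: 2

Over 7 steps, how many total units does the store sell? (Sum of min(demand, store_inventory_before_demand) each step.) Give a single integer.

Step 1: sold=2 (running total=2) -> [7 6 11 12]
Step 2: sold=2 (running total=4) -> [5 5 12 14]
Step 3: sold=2 (running total=6) -> [3 4 13 16]
Step 4: sold=2 (running total=8) -> [2 3 13 18]
Step 5: sold=2 (running total=10) -> [2 2 12 20]
Step 6: sold=2 (running total=12) -> [2 2 10 22]
Step 7: sold=2 (running total=14) -> [2 2 8 24]

Answer: 14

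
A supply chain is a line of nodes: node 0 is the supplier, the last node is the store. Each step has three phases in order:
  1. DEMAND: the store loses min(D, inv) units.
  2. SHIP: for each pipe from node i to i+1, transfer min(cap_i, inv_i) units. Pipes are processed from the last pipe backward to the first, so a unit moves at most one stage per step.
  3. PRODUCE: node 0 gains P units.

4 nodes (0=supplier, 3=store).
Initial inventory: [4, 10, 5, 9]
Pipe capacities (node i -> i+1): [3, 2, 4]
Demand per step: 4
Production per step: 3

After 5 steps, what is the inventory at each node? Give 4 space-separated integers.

Step 1: demand=4,sold=4 ship[2->3]=4 ship[1->2]=2 ship[0->1]=3 prod=3 -> inv=[4 11 3 9]
Step 2: demand=4,sold=4 ship[2->3]=3 ship[1->2]=2 ship[0->1]=3 prod=3 -> inv=[4 12 2 8]
Step 3: demand=4,sold=4 ship[2->3]=2 ship[1->2]=2 ship[0->1]=3 prod=3 -> inv=[4 13 2 6]
Step 4: demand=4,sold=4 ship[2->3]=2 ship[1->2]=2 ship[0->1]=3 prod=3 -> inv=[4 14 2 4]
Step 5: demand=4,sold=4 ship[2->3]=2 ship[1->2]=2 ship[0->1]=3 prod=3 -> inv=[4 15 2 2]

4 15 2 2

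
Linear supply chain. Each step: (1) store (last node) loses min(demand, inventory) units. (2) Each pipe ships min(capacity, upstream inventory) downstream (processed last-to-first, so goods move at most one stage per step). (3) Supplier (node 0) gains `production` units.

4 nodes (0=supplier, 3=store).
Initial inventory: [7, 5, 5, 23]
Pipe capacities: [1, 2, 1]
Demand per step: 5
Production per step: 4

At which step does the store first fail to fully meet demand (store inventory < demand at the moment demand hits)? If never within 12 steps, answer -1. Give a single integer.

Step 1: demand=5,sold=5 ship[2->3]=1 ship[1->2]=2 ship[0->1]=1 prod=4 -> [10 4 6 19]
Step 2: demand=5,sold=5 ship[2->3]=1 ship[1->2]=2 ship[0->1]=1 prod=4 -> [13 3 7 15]
Step 3: demand=5,sold=5 ship[2->3]=1 ship[1->2]=2 ship[0->1]=1 prod=4 -> [16 2 8 11]
Step 4: demand=5,sold=5 ship[2->3]=1 ship[1->2]=2 ship[0->1]=1 prod=4 -> [19 1 9 7]
Step 5: demand=5,sold=5 ship[2->3]=1 ship[1->2]=1 ship[0->1]=1 prod=4 -> [22 1 9 3]
Step 6: demand=5,sold=3 ship[2->3]=1 ship[1->2]=1 ship[0->1]=1 prod=4 -> [25 1 9 1]
Step 7: demand=5,sold=1 ship[2->3]=1 ship[1->2]=1 ship[0->1]=1 prod=4 -> [28 1 9 1]
Step 8: demand=5,sold=1 ship[2->3]=1 ship[1->2]=1 ship[0->1]=1 prod=4 -> [31 1 9 1]
Step 9: demand=5,sold=1 ship[2->3]=1 ship[1->2]=1 ship[0->1]=1 prod=4 -> [34 1 9 1]
Step 10: demand=5,sold=1 ship[2->3]=1 ship[1->2]=1 ship[0->1]=1 prod=4 -> [37 1 9 1]
Step 11: demand=5,sold=1 ship[2->3]=1 ship[1->2]=1 ship[0->1]=1 prod=4 -> [40 1 9 1]
Step 12: demand=5,sold=1 ship[2->3]=1 ship[1->2]=1 ship[0->1]=1 prod=4 -> [43 1 9 1]
First stockout at step 6

6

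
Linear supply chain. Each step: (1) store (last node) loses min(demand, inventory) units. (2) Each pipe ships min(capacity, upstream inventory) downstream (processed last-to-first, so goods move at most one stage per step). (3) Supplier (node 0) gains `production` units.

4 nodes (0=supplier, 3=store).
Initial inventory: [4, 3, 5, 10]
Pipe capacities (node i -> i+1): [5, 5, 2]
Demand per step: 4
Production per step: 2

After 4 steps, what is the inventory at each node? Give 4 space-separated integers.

Step 1: demand=4,sold=4 ship[2->3]=2 ship[1->2]=3 ship[0->1]=4 prod=2 -> inv=[2 4 6 8]
Step 2: demand=4,sold=4 ship[2->3]=2 ship[1->2]=4 ship[0->1]=2 prod=2 -> inv=[2 2 8 6]
Step 3: demand=4,sold=4 ship[2->3]=2 ship[1->2]=2 ship[0->1]=2 prod=2 -> inv=[2 2 8 4]
Step 4: demand=4,sold=4 ship[2->3]=2 ship[1->2]=2 ship[0->1]=2 prod=2 -> inv=[2 2 8 2]

2 2 8 2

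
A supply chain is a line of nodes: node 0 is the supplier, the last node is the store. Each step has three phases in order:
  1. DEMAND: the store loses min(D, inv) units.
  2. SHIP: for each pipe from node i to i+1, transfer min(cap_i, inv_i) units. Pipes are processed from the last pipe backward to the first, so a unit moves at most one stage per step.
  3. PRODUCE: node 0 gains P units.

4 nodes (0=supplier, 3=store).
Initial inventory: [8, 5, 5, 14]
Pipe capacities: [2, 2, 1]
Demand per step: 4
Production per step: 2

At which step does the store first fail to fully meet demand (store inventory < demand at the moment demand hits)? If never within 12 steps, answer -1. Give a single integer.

Step 1: demand=4,sold=4 ship[2->3]=1 ship[1->2]=2 ship[0->1]=2 prod=2 -> [8 5 6 11]
Step 2: demand=4,sold=4 ship[2->3]=1 ship[1->2]=2 ship[0->1]=2 prod=2 -> [8 5 7 8]
Step 3: demand=4,sold=4 ship[2->3]=1 ship[1->2]=2 ship[0->1]=2 prod=2 -> [8 5 8 5]
Step 4: demand=4,sold=4 ship[2->3]=1 ship[1->2]=2 ship[0->1]=2 prod=2 -> [8 5 9 2]
Step 5: demand=4,sold=2 ship[2->3]=1 ship[1->2]=2 ship[0->1]=2 prod=2 -> [8 5 10 1]
Step 6: demand=4,sold=1 ship[2->3]=1 ship[1->2]=2 ship[0->1]=2 prod=2 -> [8 5 11 1]
Step 7: demand=4,sold=1 ship[2->3]=1 ship[1->2]=2 ship[0->1]=2 prod=2 -> [8 5 12 1]
Step 8: demand=4,sold=1 ship[2->3]=1 ship[1->2]=2 ship[0->1]=2 prod=2 -> [8 5 13 1]
Step 9: demand=4,sold=1 ship[2->3]=1 ship[1->2]=2 ship[0->1]=2 prod=2 -> [8 5 14 1]
Step 10: demand=4,sold=1 ship[2->3]=1 ship[1->2]=2 ship[0->1]=2 prod=2 -> [8 5 15 1]
Step 11: demand=4,sold=1 ship[2->3]=1 ship[1->2]=2 ship[0->1]=2 prod=2 -> [8 5 16 1]
Step 12: demand=4,sold=1 ship[2->3]=1 ship[1->2]=2 ship[0->1]=2 prod=2 -> [8 5 17 1]
First stockout at step 5

5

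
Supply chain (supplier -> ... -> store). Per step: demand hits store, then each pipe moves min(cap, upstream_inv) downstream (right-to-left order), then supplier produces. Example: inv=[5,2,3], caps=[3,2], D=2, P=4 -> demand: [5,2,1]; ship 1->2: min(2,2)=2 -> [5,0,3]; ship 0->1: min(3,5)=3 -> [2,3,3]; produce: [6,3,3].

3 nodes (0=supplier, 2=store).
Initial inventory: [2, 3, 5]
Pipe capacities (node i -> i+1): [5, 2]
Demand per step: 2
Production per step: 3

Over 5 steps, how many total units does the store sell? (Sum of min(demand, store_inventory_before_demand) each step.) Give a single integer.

Step 1: sold=2 (running total=2) -> [3 3 5]
Step 2: sold=2 (running total=4) -> [3 4 5]
Step 3: sold=2 (running total=6) -> [3 5 5]
Step 4: sold=2 (running total=8) -> [3 6 5]
Step 5: sold=2 (running total=10) -> [3 7 5]

Answer: 10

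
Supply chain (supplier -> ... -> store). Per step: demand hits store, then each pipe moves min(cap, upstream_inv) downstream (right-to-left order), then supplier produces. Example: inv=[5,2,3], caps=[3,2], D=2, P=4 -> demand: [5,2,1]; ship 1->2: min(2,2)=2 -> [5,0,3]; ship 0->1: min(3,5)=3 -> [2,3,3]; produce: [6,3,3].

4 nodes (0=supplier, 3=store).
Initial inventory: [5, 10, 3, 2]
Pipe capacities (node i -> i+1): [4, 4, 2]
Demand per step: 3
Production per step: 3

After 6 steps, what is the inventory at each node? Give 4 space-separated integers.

Step 1: demand=3,sold=2 ship[2->3]=2 ship[1->2]=4 ship[0->1]=4 prod=3 -> inv=[4 10 5 2]
Step 2: demand=3,sold=2 ship[2->3]=2 ship[1->2]=4 ship[0->1]=4 prod=3 -> inv=[3 10 7 2]
Step 3: demand=3,sold=2 ship[2->3]=2 ship[1->2]=4 ship[0->1]=3 prod=3 -> inv=[3 9 9 2]
Step 4: demand=3,sold=2 ship[2->3]=2 ship[1->2]=4 ship[0->1]=3 prod=3 -> inv=[3 8 11 2]
Step 5: demand=3,sold=2 ship[2->3]=2 ship[1->2]=4 ship[0->1]=3 prod=3 -> inv=[3 7 13 2]
Step 6: demand=3,sold=2 ship[2->3]=2 ship[1->2]=4 ship[0->1]=3 prod=3 -> inv=[3 6 15 2]

3 6 15 2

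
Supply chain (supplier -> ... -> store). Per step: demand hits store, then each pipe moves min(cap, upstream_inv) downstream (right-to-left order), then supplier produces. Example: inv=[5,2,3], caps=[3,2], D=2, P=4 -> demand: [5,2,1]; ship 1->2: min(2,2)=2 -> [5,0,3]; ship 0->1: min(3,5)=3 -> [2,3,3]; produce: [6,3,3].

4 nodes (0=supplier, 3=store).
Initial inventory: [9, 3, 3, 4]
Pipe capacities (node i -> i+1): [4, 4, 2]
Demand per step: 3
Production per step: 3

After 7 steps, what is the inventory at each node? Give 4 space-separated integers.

Step 1: demand=3,sold=3 ship[2->3]=2 ship[1->2]=3 ship[0->1]=4 prod=3 -> inv=[8 4 4 3]
Step 2: demand=3,sold=3 ship[2->3]=2 ship[1->2]=4 ship[0->1]=4 prod=3 -> inv=[7 4 6 2]
Step 3: demand=3,sold=2 ship[2->3]=2 ship[1->2]=4 ship[0->1]=4 prod=3 -> inv=[6 4 8 2]
Step 4: demand=3,sold=2 ship[2->3]=2 ship[1->2]=4 ship[0->1]=4 prod=3 -> inv=[5 4 10 2]
Step 5: demand=3,sold=2 ship[2->3]=2 ship[1->2]=4 ship[0->1]=4 prod=3 -> inv=[4 4 12 2]
Step 6: demand=3,sold=2 ship[2->3]=2 ship[1->2]=4 ship[0->1]=4 prod=3 -> inv=[3 4 14 2]
Step 7: demand=3,sold=2 ship[2->3]=2 ship[1->2]=4 ship[0->1]=3 prod=3 -> inv=[3 3 16 2]

3 3 16 2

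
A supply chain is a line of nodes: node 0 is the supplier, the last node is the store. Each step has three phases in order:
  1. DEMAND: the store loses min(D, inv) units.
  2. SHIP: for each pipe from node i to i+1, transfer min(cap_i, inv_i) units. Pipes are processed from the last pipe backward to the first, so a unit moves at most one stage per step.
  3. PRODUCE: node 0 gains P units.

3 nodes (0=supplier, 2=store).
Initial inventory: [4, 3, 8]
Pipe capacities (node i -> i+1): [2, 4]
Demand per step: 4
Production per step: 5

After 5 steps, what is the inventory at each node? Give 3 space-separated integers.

Step 1: demand=4,sold=4 ship[1->2]=3 ship[0->1]=2 prod=5 -> inv=[7 2 7]
Step 2: demand=4,sold=4 ship[1->2]=2 ship[0->1]=2 prod=5 -> inv=[10 2 5]
Step 3: demand=4,sold=4 ship[1->2]=2 ship[0->1]=2 prod=5 -> inv=[13 2 3]
Step 4: demand=4,sold=3 ship[1->2]=2 ship[0->1]=2 prod=5 -> inv=[16 2 2]
Step 5: demand=4,sold=2 ship[1->2]=2 ship[0->1]=2 prod=5 -> inv=[19 2 2]

19 2 2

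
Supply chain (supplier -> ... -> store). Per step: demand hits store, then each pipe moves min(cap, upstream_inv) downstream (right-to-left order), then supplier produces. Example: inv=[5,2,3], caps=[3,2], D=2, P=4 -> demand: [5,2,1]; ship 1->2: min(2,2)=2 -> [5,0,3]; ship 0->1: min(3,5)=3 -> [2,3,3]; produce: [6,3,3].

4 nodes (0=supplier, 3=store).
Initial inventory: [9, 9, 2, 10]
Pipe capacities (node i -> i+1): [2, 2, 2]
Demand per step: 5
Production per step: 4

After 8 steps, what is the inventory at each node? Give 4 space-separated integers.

Step 1: demand=5,sold=5 ship[2->3]=2 ship[1->2]=2 ship[0->1]=2 prod=4 -> inv=[11 9 2 7]
Step 2: demand=5,sold=5 ship[2->3]=2 ship[1->2]=2 ship[0->1]=2 prod=4 -> inv=[13 9 2 4]
Step 3: demand=5,sold=4 ship[2->3]=2 ship[1->2]=2 ship[0->1]=2 prod=4 -> inv=[15 9 2 2]
Step 4: demand=5,sold=2 ship[2->3]=2 ship[1->2]=2 ship[0->1]=2 prod=4 -> inv=[17 9 2 2]
Step 5: demand=5,sold=2 ship[2->3]=2 ship[1->2]=2 ship[0->1]=2 prod=4 -> inv=[19 9 2 2]
Step 6: demand=5,sold=2 ship[2->3]=2 ship[1->2]=2 ship[0->1]=2 prod=4 -> inv=[21 9 2 2]
Step 7: demand=5,sold=2 ship[2->3]=2 ship[1->2]=2 ship[0->1]=2 prod=4 -> inv=[23 9 2 2]
Step 8: demand=5,sold=2 ship[2->3]=2 ship[1->2]=2 ship[0->1]=2 prod=4 -> inv=[25 9 2 2]

25 9 2 2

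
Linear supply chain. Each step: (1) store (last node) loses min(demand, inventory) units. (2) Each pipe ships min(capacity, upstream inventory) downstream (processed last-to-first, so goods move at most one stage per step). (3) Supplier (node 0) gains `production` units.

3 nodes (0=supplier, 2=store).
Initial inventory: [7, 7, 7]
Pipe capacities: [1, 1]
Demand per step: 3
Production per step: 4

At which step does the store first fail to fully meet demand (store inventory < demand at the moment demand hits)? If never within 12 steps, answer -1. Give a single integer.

Step 1: demand=3,sold=3 ship[1->2]=1 ship[0->1]=1 prod=4 -> [10 7 5]
Step 2: demand=3,sold=3 ship[1->2]=1 ship[0->1]=1 prod=4 -> [13 7 3]
Step 3: demand=3,sold=3 ship[1->2]=1 ship[0->1]=1 prod=4 -> [16 7 1]
Step 4: demand=3,sold=1 ship[1->2]=1 ship[0->1]=1 prod=4 -> [19 7 1]
Step 5: demand=3,sold=1 ship[1->2]=1 ship[0->1]=1 prod=4 -> [22 7 1]
Step 6: demand=3,sold=1 ship[1->2]=1 ship[0->1]=1 prod=4 -> [25 7 1]
Step 7: demand=3,sold=1 ship[1->2]=1 ship[0->1]=1 prod=4 -> [28 7 1]
Step 8: demand=3,sold=1 ship[1->2]=1 ship[0->1]=1 prod=4 -> [31 7 1]
Step 9: demand=3,sold=1 ship[1->2]=1 ship[0->1]=1 prod=4 -> [34 7 1]
Step 10: demand=3,sold=1 ship[1->2]=1 ship[0->1]=1 prod=4 -> [37 7 1]
Step 11: demand=3,sold=1 ship[1->2]=1 ship[0->1]=1 prod=4 -> [40 7 1]
Step 12: demand=3,sold=1 ship[1->2]=1 ship[0->1]=1 prod=4 -> [43 7 1]
First stockout at step 4

4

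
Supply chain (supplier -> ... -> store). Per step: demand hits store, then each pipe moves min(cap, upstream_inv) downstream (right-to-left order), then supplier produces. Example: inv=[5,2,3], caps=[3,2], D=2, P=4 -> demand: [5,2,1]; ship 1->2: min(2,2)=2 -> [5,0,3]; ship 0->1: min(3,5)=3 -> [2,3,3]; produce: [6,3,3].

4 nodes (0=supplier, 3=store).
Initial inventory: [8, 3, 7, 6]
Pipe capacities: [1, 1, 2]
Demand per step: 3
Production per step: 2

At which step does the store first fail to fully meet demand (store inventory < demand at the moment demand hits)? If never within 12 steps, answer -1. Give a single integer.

Step 1: demand=3,sold=3 ship[2->3]=2 ship[1->2]=1 ship[0->1]=1 prod=2 -> [9 3 6 5]
Step 2: demand=3,sold=3 ship[2->3]=2 ship[1->2]=1 ship[0->1]=1 prod=2 -> [10 3 5 4]
Step 3: demand=3,sold=3 ship[2->3]=2 ship[1->2]=1 ship[0->1]=1 prod=2 -> [11 3 4 3]
Step 4: demand=3,sold=3 ship[2->3]=2 ship[1->2]=1 ship[0->1]=1 prod=2 -> [12 3 3 2]
Step 5: demand=3,sold=2 ship[2->3]=2 ship[1->2]=1 ship[0->1]=1 prod=2 -> [13 3 2 2]
Step 6: demand=3,sold=2 ship[2->3]=2 ship[1->2]=1 ship[0->1]=1 prod=2 -> [14 3 1 2]
Step 7: demand=3,sold=2 ship[2->3]=1 ship[1->2]=1 ship[0->1]=1 prod=2 -> [15 3 1 1]
Step 8: demand=3,sold=1 ship[2->3]=1 ship[1->2]=1 ship[0->1]=1 prod=2 -> [16 3 1 1]
Step 9: demand=3,sold=1 ship[2->3]=1 ship[1->2]=1 ship[0->1]=1 prod=2 -> [17 3 1 1]
Step 10: demand=3,sold=1 ship[2->3]=1 ship[1->2]=1 ship[0->1]=1 prod=2 -> [18 3 1 1]
Step 11: demand=3,sold=1 ship[2->3]=1 ship[1->2]=1 ship[0->1]=1 prod=2 -> [19 3 1 1]
Step 12: demand=3,sold=1 ship[2->3]=1 ship[1->2]=1 ship[0->1]=1 prod=2 -> [20 3 1 1]
First stockout at step 5

5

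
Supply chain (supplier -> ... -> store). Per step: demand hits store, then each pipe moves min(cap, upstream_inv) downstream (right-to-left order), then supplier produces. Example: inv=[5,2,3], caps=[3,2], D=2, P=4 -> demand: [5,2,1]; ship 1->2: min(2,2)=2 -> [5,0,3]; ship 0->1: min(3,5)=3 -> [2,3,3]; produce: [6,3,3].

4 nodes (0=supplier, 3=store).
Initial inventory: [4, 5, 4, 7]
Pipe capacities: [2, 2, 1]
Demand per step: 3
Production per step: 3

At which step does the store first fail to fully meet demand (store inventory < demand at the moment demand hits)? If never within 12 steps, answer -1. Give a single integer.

Step 1: demand=3,sold=3 ship[2->3]=1 ship[1->2]=2 ship[0->1]=2 prod=3 -> [5 5 5 5]
Step 2: demand=3,sold=3 ship[2->3]=1 ship[1->2]=2 ship[0->1]=2 prod=3 -> [6 5 6 3]
Step 3: demand=3,sold=3 ship[2->3]=1 ship[1->2]=2 ship[0->1]=2 prod=3 -> [7 5 7 1]
Step 4: demand=3,sold=1 ship[2->3]=1 ship[1->2]=2 ship[0->1]=2 prod=3 -> [8 5 8 1]
Step 5: demand=3,sold=1 ship[2->3]=1 ship[1->2]=2 ship[0->1]=2 prod=3 -> [9 5 9 1]
Step 6: demand=3,sold=1 ship[2->3]=1 ship[1->2]=2 ship[0->1]=2 prod=3 -> [10 5 10 1]
Step 7: demand=3,sold=1 ship[2->3]=1 ship[1->2]=2 ship[0->1]=2 prod=3 -> [11 5 11 1]
Step 8: demand=3,sold=1 ship[2->3]=1 ship[1->2]=2 ship[0->1]=2 prod=3 -> [12 5 12 1]
Step 9: demand=3,sold=1 ship[2->3]=1 ship[1->2]=2 ship[0->1]=2 prod=3 -> [13 5 13 1]
Step 10: demand=3,sold=1 ship[2->3]=1 ship[1->2]=2 ship[0->1]=2 prod=3 -> [14 5 14 1]
Step 11: demand=3,sold=1 ship[2->3]=1 ship[1->2]=2 ship[0->1]=2 prod=3 -> [15 5 15 1]
Step 12: demand=3,sold=1 ship[2->3]=1 ship[1->2]=2 ship[0->1]=2 prod=3 -> [16 5 16 1]
First stockout at step 4

4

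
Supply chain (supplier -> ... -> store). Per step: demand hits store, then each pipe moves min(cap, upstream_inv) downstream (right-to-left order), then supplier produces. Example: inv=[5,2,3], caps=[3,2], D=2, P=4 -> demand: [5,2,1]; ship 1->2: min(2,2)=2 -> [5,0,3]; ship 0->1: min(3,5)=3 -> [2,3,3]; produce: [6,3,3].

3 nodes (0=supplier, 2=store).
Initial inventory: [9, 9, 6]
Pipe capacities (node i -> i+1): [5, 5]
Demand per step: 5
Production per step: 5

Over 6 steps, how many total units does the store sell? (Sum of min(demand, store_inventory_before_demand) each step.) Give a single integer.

Answer: 30

Derivation:
Step 1: sold=5 (running total=5) -> [9 9 6]
Step 2: sold=5 (running total=10) -> [9 9 6]
Step 3: sold=5 (running total=15) -> [9 9 6]
Step 4: sold=5 (running total=20) -> [9 9 6]
Step 5: sold=5 (running total=25) -> [9 9 6]
Step 6: sold=5 (running total=30) -> [9 9 6]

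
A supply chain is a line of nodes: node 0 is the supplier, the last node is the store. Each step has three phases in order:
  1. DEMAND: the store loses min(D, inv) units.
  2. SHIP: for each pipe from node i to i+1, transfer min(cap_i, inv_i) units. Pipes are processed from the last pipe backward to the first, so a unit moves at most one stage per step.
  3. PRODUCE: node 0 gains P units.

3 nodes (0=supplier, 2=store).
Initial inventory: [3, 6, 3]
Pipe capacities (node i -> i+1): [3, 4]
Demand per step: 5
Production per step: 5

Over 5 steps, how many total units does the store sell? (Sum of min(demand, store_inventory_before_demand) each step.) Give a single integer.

Answer: 18

Derivation:
Step 1: sold=3 (running total=3) -> [5 5 4]
Step 2: sold=4 (running total=7) -> [7 4 4]
Step 3: sold=4 (running total=11) -> [9 3 4]
Step 4: sold=4 (running total=15) -> [11 3 3]
Step 5: sold=3 (running total=18) -> [13 3 3]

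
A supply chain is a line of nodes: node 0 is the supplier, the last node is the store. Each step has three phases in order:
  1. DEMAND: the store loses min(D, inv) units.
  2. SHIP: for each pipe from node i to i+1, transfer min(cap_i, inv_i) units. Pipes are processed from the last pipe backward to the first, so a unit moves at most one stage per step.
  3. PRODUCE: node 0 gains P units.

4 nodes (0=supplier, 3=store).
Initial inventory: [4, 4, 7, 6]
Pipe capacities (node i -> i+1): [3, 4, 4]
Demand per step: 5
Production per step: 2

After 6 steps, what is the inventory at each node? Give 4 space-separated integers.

Step 1: demand=5,sold=5 ship[2->3]=4 ship[1->2]=4 ship[0->1]=3 prod=2 -> inv=[3 3 7 5]
Step 2: demand=5,sold=5 ship[2->3]=4 ship[1->2]=3 ship[0->1]=3 prod=2 -> inv=[2 3 6 4]
Step 3: demand=5,sold=4 ship[2->3]=4 ship[1->2]=3 ship[0->1]=2 prod=2 -> inv=[2 2 5 4]
Step 4: demand=5,sold=4 ship[2->3]=4 ship[1->2]=2 ship[0->1]=2 prod=2 -> inv=[2 2 3 4]
Step 5: demand=5,sold=4 ship[2->3]=3 ship[1->2]=2 ship[0->1]=2 prod=2 -> inv=[2 2 2 3]
Step 6: demand=5,sold=3 ship[2->3]=2 ship[1->2]=2 ship[0->1]=2 prod=2 -> inv=[2 2 2 2]

2 2 2 2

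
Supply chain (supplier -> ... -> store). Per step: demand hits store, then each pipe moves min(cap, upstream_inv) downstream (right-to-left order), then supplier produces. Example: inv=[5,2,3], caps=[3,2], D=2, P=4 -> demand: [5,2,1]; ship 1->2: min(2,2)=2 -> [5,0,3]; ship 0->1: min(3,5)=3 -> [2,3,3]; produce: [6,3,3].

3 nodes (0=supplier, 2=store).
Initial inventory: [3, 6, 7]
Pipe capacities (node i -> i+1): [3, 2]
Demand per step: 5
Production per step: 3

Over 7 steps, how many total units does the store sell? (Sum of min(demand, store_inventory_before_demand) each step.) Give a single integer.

Step 1: sold=5 (running total=5) -> [3 7 4]
Step 2: sold=4 (running total=9) -> [3 8 2]
Step 3: sold=2 (running total=11) -> [3 9 2]
Step 4: sold=2 (running total=13) -> [3 10 2]
Step 5: sold=2 (running total=15) -> [3 11 2]
Step 6: sold=2 (running total=17) -> [3 12 2]
Step 7: sold=2 (running total=19) -> [3 13 2]

Answer: 19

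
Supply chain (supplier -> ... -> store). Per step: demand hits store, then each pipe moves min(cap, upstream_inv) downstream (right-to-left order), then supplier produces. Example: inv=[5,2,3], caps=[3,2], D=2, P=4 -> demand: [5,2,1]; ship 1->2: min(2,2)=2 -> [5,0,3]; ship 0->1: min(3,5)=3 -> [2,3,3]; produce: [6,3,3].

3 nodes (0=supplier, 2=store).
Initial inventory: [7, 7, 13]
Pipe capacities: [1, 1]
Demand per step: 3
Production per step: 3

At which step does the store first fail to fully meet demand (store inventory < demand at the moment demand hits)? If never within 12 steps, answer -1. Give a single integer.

Step 1: demand=3,sold=3 ship[1->2]=1 ship[0->1]=1 prod=3 -> [9 7 11]
Step 2: demand=3,sold=3 ship[1->2]=1 ship[0->1]=1 prod=3 -> [11 7 9]
Step 3: demand=3,sold=3 ship[1->2]=1 ship[0->1]=1 prod=3 -> [13 7 7]
Step 4: demand=3,sold=3 ship[1->2]=1 ship[0->1]=1 prod=3 -> [15 7 5]
Step 5: demand=3,sold=3 ship[1->2]=1 ship[0->1]=1 prod=3 -> [17 7 3]
Step 6: demand=3,sold=3 ship[1->2]=1 ship[0->1]=1 prod=3 -> [19 7 1]
Step 7: demand=3,sold=1 ship[1->2]=1 ship[0->1]=1 prod=3 -> [21 7 1]
Step 8: demand=3,sold=1 ship[1->2]=1 ship[0->1]=1 prod=3 -> [23 7 1]
Step 9: demand=3,sold=1 ship[1->2]=1 ship[0->1]=1 prod=3 -> [25 7 1]
Step 10: demand=3,sold=1 ship[1->2]=1 ship[0->1]=1 prod=3 -> [27 7 1]
Step 11: demand=3,sold=1 ship[1->2]=1 ship[0->1]=1 prod=3 -> [29 7 1]
Step 12: demand=3,sold=1 ship[1->2]=1 ship[0->1]=1 prod=3 -> [31 7 1]
First stockout at step 7

7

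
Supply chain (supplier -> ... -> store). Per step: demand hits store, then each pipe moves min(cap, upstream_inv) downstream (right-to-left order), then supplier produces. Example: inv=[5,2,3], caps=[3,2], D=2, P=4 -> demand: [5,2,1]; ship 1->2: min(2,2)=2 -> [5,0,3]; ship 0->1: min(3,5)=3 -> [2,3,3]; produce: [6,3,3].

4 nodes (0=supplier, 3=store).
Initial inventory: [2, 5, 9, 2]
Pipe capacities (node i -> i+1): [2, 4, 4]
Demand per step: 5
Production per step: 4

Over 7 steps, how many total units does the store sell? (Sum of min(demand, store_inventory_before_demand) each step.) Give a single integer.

Answer: 24

Derivation:
Step 1: sold=2 (running total=2) -> [4 3 9 4]
Step 2: sold=4 (running total=6) -> [6 2 8 4]
Step 3: sold=4 (running total=10) -> [8 2 6 4]
Step 4: sold=4 (running total=14) -> [10 2 4 4]
Step 5: sold=4 (running total=18) -> [12 2 2 4]
Step 6: sold=4 (running total=22) -> [14 2 2 2]
Step 7: sold=2 (running total=24) -> [16 2 2 2]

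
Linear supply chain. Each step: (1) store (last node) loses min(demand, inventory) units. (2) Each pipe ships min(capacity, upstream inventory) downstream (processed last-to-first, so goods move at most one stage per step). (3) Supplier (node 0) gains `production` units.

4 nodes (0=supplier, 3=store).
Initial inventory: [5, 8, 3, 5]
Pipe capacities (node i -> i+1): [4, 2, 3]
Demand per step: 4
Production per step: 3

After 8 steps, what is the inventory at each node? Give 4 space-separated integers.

Step 1: demand=4,sold=4 ship[2->3]=3 ship[1->2]=2 ship[0->1]=4 prod=3 -> inv=[4 10 2 4]
Step 2: demand=4,sold=4 ship[2->3]=2 ship[1->2]=2 ship[0->1]=4 prod=3 -> inv=[3 12 2 2]
Step 3: demand=4,sold=2 ship[2->3]=2 ship[1->2]=2 ship[0->1]=3 prod=3 -> inv=[3 13 2 2]
Step 4: demand=4,sold=2 ship[2->3]=2 ship[1->2]=2 ship[0->1]=3 prod=3 -> inv=[3 14 2 2]
Step 5: demand=4,sold=2 ship[2->3]=2 ship[1->2]=2 ship[0->1]=3 prod=3 -> inv=[3 15 2 2]
Step 6: demand=4,sold=2 ship[2->3]=2 ship[1->2]=2 ship[0->1]=3 prod=3 -> inv=[3 16 2 2]
Step 7: demand=4,sold=2 ship[2->3]=2 ship[1->2]=2 ship[0->1]=3 prod=3 -> inv=[3 17 2 2]
Step 8: demand=4,sold=2 ship[2->3]=2 ship[1->2]=2 ship[0->1]=3 prod=3 -> inv=[3 18 2 2]

3 18 2 2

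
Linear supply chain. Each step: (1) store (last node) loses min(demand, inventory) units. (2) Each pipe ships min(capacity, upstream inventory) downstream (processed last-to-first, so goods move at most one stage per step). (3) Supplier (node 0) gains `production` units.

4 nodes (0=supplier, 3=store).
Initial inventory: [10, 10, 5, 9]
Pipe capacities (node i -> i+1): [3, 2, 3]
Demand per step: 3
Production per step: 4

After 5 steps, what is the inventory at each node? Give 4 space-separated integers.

Step 1: demand=3,sold=3 ship[2->3]=3 ship[1->2]=2 ship[0->1]=3 prod=4 -> inv=[11 11 4 9]
Step 2: demand=3,sold=3 ship[2->3]=3 ship[1->2]=2 ship[0->1]=3 prod=4 -> inv=[12 12 3 9]
Step 3: demand=3,sold=3 ship[2->3]=3 ship[1->2]=2 ship[0->1]=3 prod=4 -> inv=[13 13 2 9]
Step 4: demand=3,sold=3 ship[2->3]=2 ship[1->2]=2 ship[0->1]=3 prod=4 -> inv=[14 14 2 8]
Step 5: demand=3,sold=3 ship[2->3]=2 ship[1->2]=2 ship[0->1]=3 prod=4 -> inv=[15 15 2 7]

15 15 2 7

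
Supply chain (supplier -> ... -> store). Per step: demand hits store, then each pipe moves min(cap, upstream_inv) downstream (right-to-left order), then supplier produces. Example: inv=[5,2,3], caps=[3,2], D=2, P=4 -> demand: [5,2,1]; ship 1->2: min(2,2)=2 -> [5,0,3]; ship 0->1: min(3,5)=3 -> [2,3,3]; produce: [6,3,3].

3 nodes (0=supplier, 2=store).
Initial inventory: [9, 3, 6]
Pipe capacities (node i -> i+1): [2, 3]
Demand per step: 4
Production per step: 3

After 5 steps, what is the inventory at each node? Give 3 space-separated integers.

Step 1: demand=4,sold=4 ship[1->2]=3 ship[0->1]=2 prod=3 -> inv=[10 2 5]
Step 2: demand=4,sold=4 ship[1->2]=2 ship[0->1]=2 prod=3 -> inv=[11 2 3]
Step 3: demand=4,sold=3 ship[1->2]=2 ship[0->1]=2 prod=3 -> inv=[12 2 2]
Step 4: demand=4,sold=2 ship[1->2]=2 ship[0->1]=2 prod=3 -> inv=[13 2 2]
Step 5: demand=4,sold=2 ship[1->2]=2 ship[0->1]=2 prod=3 -> inv=[14 2 2]

14 2 2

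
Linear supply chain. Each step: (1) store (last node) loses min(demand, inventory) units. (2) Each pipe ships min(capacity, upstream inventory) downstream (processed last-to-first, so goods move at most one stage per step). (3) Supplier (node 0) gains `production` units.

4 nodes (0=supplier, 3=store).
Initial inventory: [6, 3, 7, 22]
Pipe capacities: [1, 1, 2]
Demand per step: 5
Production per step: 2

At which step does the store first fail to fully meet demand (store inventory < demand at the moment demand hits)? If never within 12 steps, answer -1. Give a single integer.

Step 1: demand=5,sold=5 ship[2->3]=2 ship[1->2]=1 ship[0->1]=1 prod=2 -> [7 3 6 19]
Step 2: demand=5,sold=5 ship[2->3]=2 ship[1->2]=1 ship[0->1]=1 prod=2 -> [8 3 5 16]
Step 3: demand=5,sold=5 ship[2->3]=2 ship[1->2]=1 ship[0->1]=1 prod=2 -> [9 3 4 13]
Step 4: demand=5,sold=5 ship[2->3]=2 ship[1->2]=1 ship[0->1]=1 prod=2 -> [10 3 3 10]
Step 5: demand=5,sold=5 ship[2->3]=2 ship[1->2]=1 ship[0->1]=1 prod=2 -> [11 3 2 7]
Step 6: demand=5,sold=5 ship[2->3]=2 ship[1->2]=1 ship[0->1]=1 prod=2 -> [12 3 1 4]
Step 7: demand=5,sold=4 ship[2->3]=1 ship[1->2]=1 ship[0->1]=1 prod=2 -> [13 3 1 1]
Step 8: demand=5,sold=1 ship[2->3]=1 ship[1->2]=1 ship[0->1]=1 prod=2 -> [14 3 1 1]
Step 9: demand=5,sold=1 ship[2->3]=1 ship[1->2]=1 ship[0->1]=1 prod=2 -> [15 3 1 1]
Step 10: demand=5,sold=1 ship[2->3]=1 ship[1->2]=1 ship[0->1]=1 prod=2 -> [16 3 1 1]
Step 11: demand=5,sold=1 ship[2->3]=1 ship[1->2]=1 ship[0->1]=1 prod=2 -> [17 3 1 1]
Step 12: demand=5,sold=1 ship[2->3]=1 ship[1->2]=1 ship[0->1]=1 prod=2 -> [18 3 1 1]
First stockout at step 7

7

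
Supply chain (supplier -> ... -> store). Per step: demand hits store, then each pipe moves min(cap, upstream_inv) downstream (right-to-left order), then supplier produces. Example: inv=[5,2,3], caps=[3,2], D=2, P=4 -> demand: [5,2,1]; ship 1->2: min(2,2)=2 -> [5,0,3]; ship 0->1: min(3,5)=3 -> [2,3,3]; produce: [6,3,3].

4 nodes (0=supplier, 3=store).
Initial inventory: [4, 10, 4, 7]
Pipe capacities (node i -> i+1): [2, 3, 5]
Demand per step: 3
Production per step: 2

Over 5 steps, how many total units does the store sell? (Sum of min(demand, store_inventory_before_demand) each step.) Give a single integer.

Step 1: sold=3 (running total=3) -> [4 9 3 8]
Step 2: sold=3 (running total=6) -> [4 8 3 8]
Step 3: sold=3 (running total=9) -> [4 7 3 8]
Step 4: sold=3 (running total=12) -> [4 6 3 8]
Step 5: sold=3 (running total=15) -> [4 5 3 8]

Answer: 15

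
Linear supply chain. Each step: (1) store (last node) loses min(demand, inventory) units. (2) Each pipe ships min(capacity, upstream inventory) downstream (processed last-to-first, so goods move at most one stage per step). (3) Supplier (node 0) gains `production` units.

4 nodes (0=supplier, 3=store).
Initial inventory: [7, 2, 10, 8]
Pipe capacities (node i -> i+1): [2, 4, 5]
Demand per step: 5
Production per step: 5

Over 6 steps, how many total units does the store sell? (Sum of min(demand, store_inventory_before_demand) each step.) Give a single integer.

Step 1: sold=5 (running total=5) -> [10 2 7 8]
Step 2: sold=5 (running total=10) -> [13 2 4 8]
Step 3: sold=5 (running total=15) -> [16 2 2 7]
Step 4: sold=5 (running total=20) -> [19 2 2 4]
Step 5: sold=4 (running total=24) -> [22 2 2 2]
Step 6: sold=2 (running total=26) -> [25 2 2 2]

Answer: 26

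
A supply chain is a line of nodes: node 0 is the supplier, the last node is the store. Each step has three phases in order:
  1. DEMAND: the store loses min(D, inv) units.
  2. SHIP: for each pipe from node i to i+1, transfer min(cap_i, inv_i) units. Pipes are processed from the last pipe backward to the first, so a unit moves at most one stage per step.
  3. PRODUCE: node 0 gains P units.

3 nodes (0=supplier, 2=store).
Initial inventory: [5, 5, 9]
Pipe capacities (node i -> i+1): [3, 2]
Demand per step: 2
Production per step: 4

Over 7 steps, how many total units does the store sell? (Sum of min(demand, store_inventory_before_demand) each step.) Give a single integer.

Step 1: sold=2 (running total=2) -> [6 6 9]
Step 2: sold=2 (running total=4) -> [7 7 9]
Step 3: sold=2 (running total=6) -> [8 8 9]
Step 4: sold=2 (running total=8) -> [9 9 9]
Step 5: sold=2 (running total=10) -> [10 10 9]
Step 6: sold=2 (running total=12) -> [11 11 9]
Step 7: sold=2 (running total=14) -> [12 12 9]

Answer: 14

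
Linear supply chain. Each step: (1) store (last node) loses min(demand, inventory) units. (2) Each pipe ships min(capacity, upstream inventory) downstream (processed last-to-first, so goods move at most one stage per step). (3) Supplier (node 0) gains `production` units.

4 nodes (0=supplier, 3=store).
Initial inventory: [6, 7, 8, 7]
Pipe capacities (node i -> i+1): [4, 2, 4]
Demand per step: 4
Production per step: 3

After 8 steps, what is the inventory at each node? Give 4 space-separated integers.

Step 1: demand=4,sold=4 ship[2->3]=4 ship[1->2]=2 ship[0->1]=4 prod=3 -> inv=[5 9 6 7]
Step 2: demand=4,sold=4 ship[2->3]=4 ship[1->2]=2 ship[0->1]=4 prod=3 -> inv=[4 11 4 7]
Step 3: demand=4,sold=4 ship[2->3]=4 ship[1->2]=2 ship[0->1]=4 prod=3 -> inv=[3 13 2 7]
Step 4: demand=4,sold=4 ship[2->3]=2 ship[1->2]=2 ship[0->1]=3 prod=3 -> inv=[3 14 2 5]
Step 5: demand=4,sold=4 ship[2->3]=2 ship[1->2]=2 ship[0->1]=3 prod=3 -> inv=[3 15 2 3]
Step 6: demand=4,sold=3 ship[2->3]=2 ship[1->2]=2 ship[0->1]=3 prod=3 -> inv=[3 16 2 2]
Step 7: demand=4,sold=2 ship[2->3]=2 ship[1->2]=2 ship[0->1]=3 prod=3 -> inv=[3 17 2 2]
Step 8: demand=4,sold=2 ship[2->3]=2 ship[1->2]=2 ship[0->1]=3 prod=3 -> inv=[3 18 2 2]

3 18 2 2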